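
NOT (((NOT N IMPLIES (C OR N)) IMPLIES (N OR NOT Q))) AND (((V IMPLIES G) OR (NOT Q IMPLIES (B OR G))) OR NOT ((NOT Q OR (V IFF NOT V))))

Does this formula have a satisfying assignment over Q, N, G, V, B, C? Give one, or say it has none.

Q: True, N: False, G: False, V: False, B: False, C: True

  NOT (((NOT N IMPLIES (C OR N)) IMPLIES (N OR NOT Q))) = True
    (NOT N IMPLIES (C OR N)) IMPLIES (N OR NOT Q) = False
      NOT N IMPLIES (C OR N) = True
        NOT N = True
        C OR N = True
      N OR NOT Q = False
        NOT Q = False
  ((V IMPLIES G) OR (NOT Q IMPLIES (B OR G))) OR NOT ((NOT Q OR (V IFF NOT V))) = True
    (V IMPLIES G) OR (NOT Q IMPLIES (B OR G)) = True
      V IMPLIES G = True
      NOT Q IMPLIES (B OR G) = True
        NOT Q = False
        B OR G = False
    NOT ((NOT Q OR (V IFF NOT V))) = True
      NOT Q OR (V IFF NOT V) = False
        NOT Q = False
        V IFF NOT V = False
          NOT V = True
Both conjuncts True, so the formula holds.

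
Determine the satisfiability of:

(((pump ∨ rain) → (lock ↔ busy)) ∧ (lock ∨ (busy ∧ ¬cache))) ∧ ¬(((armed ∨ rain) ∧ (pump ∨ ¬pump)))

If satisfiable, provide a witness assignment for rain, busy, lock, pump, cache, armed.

rain=F, busy=F, lock=T, pump=F, cache=F, armed=F

  ((pump ∨ rain) → (lock ↔ busy)) ∧ (lock ∨ (busy ∧ ¬cache)) = True
    (pump ∨ rain) → (lock ↔ busy) = True
      pump ∨ rain = False
      lock ↔ busy = False
    lock ∨ (busy ∧ ¬cache) = True
      busy ∧ ¬cache = False
        ¬cache = True
  ¬(((armed ∨ rain) ∧ (pump ∨ ¬pump))) = True
    (armed ∨ rain) ∧ (pump ∨ ¬pump) = False
      armed ∨ rain = False
      pump ∨ ¬pump = True
        ¬pump = True
Both conjuncts True, so the formula holds.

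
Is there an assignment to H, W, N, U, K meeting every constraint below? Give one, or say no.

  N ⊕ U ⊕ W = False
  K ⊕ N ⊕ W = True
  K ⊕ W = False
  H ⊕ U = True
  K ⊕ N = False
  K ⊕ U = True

H = True; W = True; N = True; U = False; K = True

N ⊕ U ⊕ W = T ⊕ F ⊕ T = False ✓
K ⊕ N ⊕ W = T ⊕ T ⊕ T = True ✓
K ⊕ W = T ⊕ T = False ✓
H ⊕ U = T ⊕ F = True ✓
K ⊕ N = T ⊕ T = False ✓
K ⊕ U = T ⊕ F = True ✓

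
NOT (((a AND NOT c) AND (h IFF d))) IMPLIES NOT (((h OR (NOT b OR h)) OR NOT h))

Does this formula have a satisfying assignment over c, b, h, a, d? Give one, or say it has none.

c = False, b = False, h = False, a = True, d = False

  NOT (((a AND NOT c) AND (h IFF d))) IMPLIES NOT (((h OR (NOT b OR h)) OR NOT h)) = True
    NOT (((a AND NOT c) AND (h IFF d))) = False
      (a AND NOT c) AND (h IFF d) = True
        a AND NOT c = True
          NOT c = True
        h IFF d = True
    NOT (((h OR (NOT b OR h)) OR NOT h)) = False
      (h OR (NOT b OR h)) OR NOT h = True
        h OR (NOT b OR h) = True
          NOT b OR h = True
            NOT b = True
        NOT h = True
The formula evaluates to True.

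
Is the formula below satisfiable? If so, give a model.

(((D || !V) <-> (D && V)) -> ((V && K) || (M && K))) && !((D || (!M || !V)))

V = True, M = True, K = True, D = False

  ((D || !V) <-> (D && V)) -> ((V && K) || (M && K)) = True
    (D || !V) <-> (D && V) = True
      D || !V = False
        !V = False
      D && V = False
    (V && K) || (M && K) = True
      V && K = True
      M && K = True
  !((D || (!M || !V))) = True
    D || (!M || !V) = False
      !M || !V = False
        !M = False
        !V = False
Both conjuncts True, so the formula holds.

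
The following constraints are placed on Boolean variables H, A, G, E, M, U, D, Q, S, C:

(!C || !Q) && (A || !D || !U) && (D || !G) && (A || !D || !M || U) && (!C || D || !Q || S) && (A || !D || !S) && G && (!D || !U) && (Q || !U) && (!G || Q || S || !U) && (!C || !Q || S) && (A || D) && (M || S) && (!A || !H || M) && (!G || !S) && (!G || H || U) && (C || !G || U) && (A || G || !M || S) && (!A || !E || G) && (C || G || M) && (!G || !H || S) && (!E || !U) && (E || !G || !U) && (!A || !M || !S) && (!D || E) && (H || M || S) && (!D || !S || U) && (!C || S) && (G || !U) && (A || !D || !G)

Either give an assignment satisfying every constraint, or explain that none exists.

Case G = True:
  (D || !G) forces D = True.
  (!D || !U) forces U = False.
  (!G || !S) forces S = False.
  (M || S) forces M = True.
  (A || !D || !M || U) forces A = True.
  (!G || H || U) forces H = True.
  Clause (!G || !H || S) is falsified — contradiction.
Case G = False:
  Clause (G) is falsified — contradiction.
Both cases fail, so the formula is unsatisfiable.

The formula is unsatisfiable.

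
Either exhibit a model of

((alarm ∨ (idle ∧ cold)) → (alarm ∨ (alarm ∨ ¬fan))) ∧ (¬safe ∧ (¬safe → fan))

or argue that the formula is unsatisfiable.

cold = False, idle = False, alarm = False, fan = True, safe = False

  (alarm ∨ (idle ∧ cold)) → (alarm ∨ (alarm ∨ ¬fan)) = True
    alarm ∨ (idle ∧ cold) = False
      idle ∧ cold = False
    alarm ∨ (alarm ∨ ¬fan) = False
      alarm ∨ ¬fan = False
        ¬fan = False
  ¬safe ∧ (¬safe → fan) = True
    ¬safe = True
    ¬safe → fan = True
      ¬safe = True
Both conjuncts True, so the formula holds.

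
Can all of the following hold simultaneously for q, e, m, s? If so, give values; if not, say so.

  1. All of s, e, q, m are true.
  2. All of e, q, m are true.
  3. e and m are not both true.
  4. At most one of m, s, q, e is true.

The formula is unsatisfiable.

Case q = True:
  (1) forces s = True.
  Constraint (4) is violated (s=T, q=T) — contradiction.
Case q = False:
  Constraint (1) is violated (q=F) — contradiction.
Both cases fail — unsatisfiable.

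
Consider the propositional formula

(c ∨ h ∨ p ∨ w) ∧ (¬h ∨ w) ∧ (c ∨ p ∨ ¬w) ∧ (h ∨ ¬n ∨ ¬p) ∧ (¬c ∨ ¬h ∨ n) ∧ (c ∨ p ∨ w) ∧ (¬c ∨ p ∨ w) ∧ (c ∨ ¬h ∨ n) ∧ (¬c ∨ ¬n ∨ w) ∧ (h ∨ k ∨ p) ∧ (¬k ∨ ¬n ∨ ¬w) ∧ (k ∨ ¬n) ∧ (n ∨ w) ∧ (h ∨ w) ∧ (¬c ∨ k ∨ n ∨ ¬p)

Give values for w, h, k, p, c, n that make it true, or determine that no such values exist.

w: True; h: False; k: True; p: True; c: False; n: False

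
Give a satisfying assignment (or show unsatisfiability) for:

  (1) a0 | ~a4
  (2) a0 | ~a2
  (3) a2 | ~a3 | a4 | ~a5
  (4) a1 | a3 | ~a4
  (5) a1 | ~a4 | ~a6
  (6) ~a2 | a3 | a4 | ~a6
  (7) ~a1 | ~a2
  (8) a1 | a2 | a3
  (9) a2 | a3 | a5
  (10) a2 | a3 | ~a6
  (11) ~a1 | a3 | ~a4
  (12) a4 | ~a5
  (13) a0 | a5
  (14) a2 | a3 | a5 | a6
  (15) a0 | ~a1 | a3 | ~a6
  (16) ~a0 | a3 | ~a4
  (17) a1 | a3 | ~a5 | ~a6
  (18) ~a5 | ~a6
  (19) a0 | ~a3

Try a0 = False:
  (a0 | ~a4) forces a4 = False.
  (a0 | ~a2) forces a2 = False.
  (a4 | ~a5) forces a5 = False.
  clause (a0 | a5) is falsified — backtrack.
So a0 = True.
Set a1 = True.
  then (~a1 | ~a2) forces a2 = False.
Try a3 = False:
  (a2 | a3 | a5) forces a5 = True.
  (a2 | a3 | ~a6) forces a6 = False.
  (~a1 | a3 | ~a4) forces a4 = False.
  clause (a4 | ~a5) is falsified — backtrack.
So a3 = True.
Set a4 = True.
Set a5 = False.
Set a6 = False.
All clauses satisfied.

a0 = True, a1 = True, a2 = False, a3 = True, a4 = True, a5 = False, a6 = False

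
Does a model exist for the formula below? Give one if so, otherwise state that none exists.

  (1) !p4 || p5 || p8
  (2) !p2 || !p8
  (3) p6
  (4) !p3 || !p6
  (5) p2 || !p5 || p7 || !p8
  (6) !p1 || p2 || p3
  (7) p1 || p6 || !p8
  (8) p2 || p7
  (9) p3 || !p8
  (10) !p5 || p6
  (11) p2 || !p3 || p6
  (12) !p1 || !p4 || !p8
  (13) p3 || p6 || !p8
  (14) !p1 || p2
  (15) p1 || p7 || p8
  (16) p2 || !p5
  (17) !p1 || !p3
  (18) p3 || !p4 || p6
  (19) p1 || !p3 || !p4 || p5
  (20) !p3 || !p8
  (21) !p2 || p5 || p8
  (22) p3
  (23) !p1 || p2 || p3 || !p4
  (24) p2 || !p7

Case p3 = True:
  (p6) forces p6 = True.
  Clause (!p3 || !p6) is falsified — contradiction.
Case p3 = False:
  Clause (p3) is falsified — contradiction.
Both cases fail, so the formula is unsatisfiable.

The formula is unsatisfiable.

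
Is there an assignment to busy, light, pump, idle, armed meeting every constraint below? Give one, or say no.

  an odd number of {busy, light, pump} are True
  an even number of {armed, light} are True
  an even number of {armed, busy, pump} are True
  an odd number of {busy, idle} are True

Adding constraints 1, 2, 3 mod 2: every variable appears an even number of times on the left, so the left side is 0.
But the right sides sum to 1 (mod 2). 0 ≠ 1 — the system is inconsistent.

The formula is unsatisfiable.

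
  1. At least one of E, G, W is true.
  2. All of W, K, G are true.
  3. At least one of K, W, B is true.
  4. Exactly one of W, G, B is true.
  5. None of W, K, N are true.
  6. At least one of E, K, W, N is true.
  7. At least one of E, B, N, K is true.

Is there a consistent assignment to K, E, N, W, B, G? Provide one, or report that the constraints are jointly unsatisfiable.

Case K = True:
  Constraint (5) is violated (K=T) — contradiction.
Case K = False:
  Constraint (2) is violated (K=F) — contradiction.
Both cases fail — unsatisfiable.

The formula is unsatisfiable.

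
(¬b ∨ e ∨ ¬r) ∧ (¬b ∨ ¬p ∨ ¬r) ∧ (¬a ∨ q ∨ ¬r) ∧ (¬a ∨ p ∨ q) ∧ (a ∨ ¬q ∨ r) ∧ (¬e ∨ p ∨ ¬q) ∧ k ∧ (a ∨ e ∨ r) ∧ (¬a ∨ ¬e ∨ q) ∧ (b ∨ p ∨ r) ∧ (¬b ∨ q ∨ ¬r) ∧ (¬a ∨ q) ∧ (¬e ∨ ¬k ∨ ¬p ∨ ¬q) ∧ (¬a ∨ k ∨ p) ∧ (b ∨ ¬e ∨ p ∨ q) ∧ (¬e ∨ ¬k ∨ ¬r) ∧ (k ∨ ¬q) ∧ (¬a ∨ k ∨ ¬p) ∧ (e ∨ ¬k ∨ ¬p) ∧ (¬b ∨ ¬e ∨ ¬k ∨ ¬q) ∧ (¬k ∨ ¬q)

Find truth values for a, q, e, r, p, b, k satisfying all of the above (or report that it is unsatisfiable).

Unit clause (k) forces k = True.
In (¬k ∨ ¬q) only ¬q is left, so q = False.
In (¬a ∨ q) only ¬a is left, so a = False.
Set e = True.
  then (¬e ∨ ¬k ∨ ¬r) forces r = False.
Set p = False.
  then (b ∨ p ∨ r) forces b = True.
All clauses satisfied.

a = False; q = False; e = True; r = False; p = False; b = True; k = True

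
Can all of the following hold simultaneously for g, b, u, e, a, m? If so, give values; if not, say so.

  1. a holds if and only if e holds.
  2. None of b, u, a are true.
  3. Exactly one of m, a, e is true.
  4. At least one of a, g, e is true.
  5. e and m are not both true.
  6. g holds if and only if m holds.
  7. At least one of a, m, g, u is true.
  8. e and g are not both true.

g = True, b = False, u = False, e = False, a = False, m = True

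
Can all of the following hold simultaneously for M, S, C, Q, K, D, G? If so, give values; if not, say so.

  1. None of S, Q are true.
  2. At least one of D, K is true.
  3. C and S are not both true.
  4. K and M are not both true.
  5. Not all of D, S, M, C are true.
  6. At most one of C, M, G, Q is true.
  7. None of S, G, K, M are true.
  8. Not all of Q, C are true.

M = False, S = False, C = True, Q = False, K = False, D = True, G = False

  (1) {S, Q}: 0 true — none ✓
  (2) {D, K}: 1 true — at least one ✓
  (3) C=T, S=F — not both ✓
  (4) K=F, M=F — not both ✓
  (5) {D, S, M, C}: 2/4 true — not all ✓
  (6) {C, M, G, Q}: 1 true — at most one ✓
  (7) {S, G, K, M}: 0 true — none ✓
  (8) {Q, C}: 1/2 true — not all ✓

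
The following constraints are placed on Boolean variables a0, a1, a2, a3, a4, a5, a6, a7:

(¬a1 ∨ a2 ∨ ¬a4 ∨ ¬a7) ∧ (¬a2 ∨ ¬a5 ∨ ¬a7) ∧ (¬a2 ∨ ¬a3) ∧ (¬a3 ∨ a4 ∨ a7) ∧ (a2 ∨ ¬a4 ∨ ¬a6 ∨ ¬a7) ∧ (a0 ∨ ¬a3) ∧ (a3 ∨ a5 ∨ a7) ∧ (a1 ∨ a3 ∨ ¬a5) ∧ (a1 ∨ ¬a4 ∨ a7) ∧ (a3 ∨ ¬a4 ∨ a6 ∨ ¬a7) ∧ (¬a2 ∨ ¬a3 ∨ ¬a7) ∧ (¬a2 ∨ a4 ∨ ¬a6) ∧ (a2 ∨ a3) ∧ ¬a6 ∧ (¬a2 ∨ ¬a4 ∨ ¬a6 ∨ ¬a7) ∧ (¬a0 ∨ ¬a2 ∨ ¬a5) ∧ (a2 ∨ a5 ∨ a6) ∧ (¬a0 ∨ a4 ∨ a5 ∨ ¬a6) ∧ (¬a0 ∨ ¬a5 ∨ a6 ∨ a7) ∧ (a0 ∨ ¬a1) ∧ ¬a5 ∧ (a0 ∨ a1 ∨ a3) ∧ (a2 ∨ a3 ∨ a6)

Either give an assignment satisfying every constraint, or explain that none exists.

a0: True; a1: False; a2: True; a3: False; a4: False; a5: False; a6: False; a7: True

Unit clause (¬a6) forces a6 = False.
Unit clause (¬a5) forces a5 = False.
In (a2 ∨ a5 ∨ a6) only a2 is left, so a2 = True.
In (¬a2 ∨ ¬a3) only ¬a3 is left, so a3 = False.
In (a3 ∨ a5 ∨ a7) only a7 is left, so a7 = True.
In (a3 ∨ ¬a4 ∨ a6 ∨ ¬a7) only ¬a4 is left, so a4 = False.
Try a0 = False:
  (a0 ∨ ¬a1) forces a1 = False.
  clause (a0 ∨ a1 ∨ a3) is falsified — backtrack.
So a0 = True.
Set a1 = False.
All clauses satisfied.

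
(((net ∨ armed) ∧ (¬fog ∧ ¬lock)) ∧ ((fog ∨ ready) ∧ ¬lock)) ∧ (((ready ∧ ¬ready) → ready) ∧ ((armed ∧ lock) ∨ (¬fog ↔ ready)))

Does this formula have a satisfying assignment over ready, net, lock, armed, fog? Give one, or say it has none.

ready = True, net = True, lock = False, armed = True, fog = False

  ((net ∨ armed) ∧ (¬fog ∧ ¬lock)) ∧ ((fog ∨ ready) ∧ ¬lock) = True
    (net ∨ armed) ∧ (¬fog ∧ ¬lock) = True
      net ∨ armed = True
      ¬fog ∧ ¬lock = True
        ¬fog = True
        ¬lock = True
    (fog ∨ ready) ∧ ¬lock = True
      fog ∨ ready = True
      ¬lock = True
  ((ready ∧ ¬ready) → ready) ∧ ((armed ∧ lock) ∨ (¬fog ↔ ready)) = True
    (ready ∧ ¬ready) → ready = True
      ready ∧ ¬ready = False
        ¬ready = False
    (armed ∧ lock) ∨ (¬fog ↔ ready) = True
      armed ∧ lock = False
      ¬fog ↔ ready = True
        ¬fog = True
Both conjuncts True, so the formula holds.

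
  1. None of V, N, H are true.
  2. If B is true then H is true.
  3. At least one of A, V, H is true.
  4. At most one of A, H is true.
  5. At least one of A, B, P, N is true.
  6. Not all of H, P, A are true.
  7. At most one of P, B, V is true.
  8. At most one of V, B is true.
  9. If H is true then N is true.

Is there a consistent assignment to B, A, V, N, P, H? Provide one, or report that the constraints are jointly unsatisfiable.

B = False, A = True, V = False, N = False, P = True, H = False

  (1) {V, N, H}: 0 true — none ✓
  (2) B=F ⇒ H: vacuous ✓
  (3) {A, V, H}: 1 true — at least one ✓
  (4) {A, H}: 1 true — at most one ✓
  (5) {A, B, P, N}: 2 true — at least one ✓
  (6) {H, P, A}: 2/3 true — not all ✓
  (7) {P, B, V}: 1 true — at most one ✓
  (8) {V, B}: 0 true — at most one ✓
  (9) H=F ⇒ N: vacuous ✓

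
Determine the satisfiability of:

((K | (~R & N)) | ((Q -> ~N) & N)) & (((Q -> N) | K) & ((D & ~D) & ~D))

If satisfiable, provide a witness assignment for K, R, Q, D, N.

The formula is unsatisfiable.

Case D = True: the conjunct ~D is False.
Case D = False: the conjunct D is False.
Both cases fail — unsatisfiable.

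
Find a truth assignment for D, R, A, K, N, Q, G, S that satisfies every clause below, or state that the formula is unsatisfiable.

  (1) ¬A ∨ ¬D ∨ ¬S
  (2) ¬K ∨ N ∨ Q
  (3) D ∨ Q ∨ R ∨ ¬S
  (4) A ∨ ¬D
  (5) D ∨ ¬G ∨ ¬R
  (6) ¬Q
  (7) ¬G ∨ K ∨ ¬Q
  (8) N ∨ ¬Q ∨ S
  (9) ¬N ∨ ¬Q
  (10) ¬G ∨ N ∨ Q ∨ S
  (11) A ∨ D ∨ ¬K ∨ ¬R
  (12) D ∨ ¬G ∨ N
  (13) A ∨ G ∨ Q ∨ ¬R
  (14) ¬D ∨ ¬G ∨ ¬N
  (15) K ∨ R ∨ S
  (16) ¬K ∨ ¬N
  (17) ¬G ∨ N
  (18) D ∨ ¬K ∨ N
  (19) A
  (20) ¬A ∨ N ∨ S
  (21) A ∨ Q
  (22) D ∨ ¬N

D = True, R = True, A = True, K = False, N = True, Q = False, G = False, S = False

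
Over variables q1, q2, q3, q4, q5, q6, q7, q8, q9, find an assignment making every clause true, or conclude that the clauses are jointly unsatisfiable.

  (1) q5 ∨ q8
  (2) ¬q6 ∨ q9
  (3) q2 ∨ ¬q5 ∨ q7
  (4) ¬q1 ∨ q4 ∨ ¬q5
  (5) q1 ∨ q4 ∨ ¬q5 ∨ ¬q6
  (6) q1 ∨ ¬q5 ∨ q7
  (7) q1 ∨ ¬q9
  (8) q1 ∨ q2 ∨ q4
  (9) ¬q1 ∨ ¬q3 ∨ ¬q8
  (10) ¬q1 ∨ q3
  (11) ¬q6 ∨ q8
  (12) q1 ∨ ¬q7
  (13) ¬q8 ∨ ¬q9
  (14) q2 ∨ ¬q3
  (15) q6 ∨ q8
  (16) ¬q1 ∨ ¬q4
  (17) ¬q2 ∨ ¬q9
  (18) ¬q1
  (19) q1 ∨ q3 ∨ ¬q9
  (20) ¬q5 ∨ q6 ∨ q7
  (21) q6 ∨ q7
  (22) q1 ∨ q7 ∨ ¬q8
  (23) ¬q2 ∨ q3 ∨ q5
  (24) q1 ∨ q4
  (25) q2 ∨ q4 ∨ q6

Unsatisfiable — no assignment works.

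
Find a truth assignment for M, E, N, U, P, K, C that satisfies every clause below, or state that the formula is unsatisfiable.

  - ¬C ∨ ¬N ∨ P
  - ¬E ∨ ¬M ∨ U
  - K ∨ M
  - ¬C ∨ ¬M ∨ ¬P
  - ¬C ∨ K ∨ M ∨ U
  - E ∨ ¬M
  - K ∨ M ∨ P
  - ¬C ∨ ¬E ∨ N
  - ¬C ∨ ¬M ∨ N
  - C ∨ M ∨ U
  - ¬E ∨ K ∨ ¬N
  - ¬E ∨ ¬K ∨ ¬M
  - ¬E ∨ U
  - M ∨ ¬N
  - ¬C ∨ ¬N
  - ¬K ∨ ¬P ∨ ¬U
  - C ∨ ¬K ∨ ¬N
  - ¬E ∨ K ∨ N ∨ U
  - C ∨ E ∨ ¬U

Set M = True.
  then (E ∨ ¬M) forces E = True.
  then (¬E ∨ ¬K ∨ ¬M) forces K = False.
  then (¬E ∨ U) forces U = True.
  then (¬E ∨ K ∨ ¬N) forces N = False.
  then (¬C ∨ ¬E ∨ N) forces C = False.
Set P = False.
All clauses satisfied.

M: True, E: True, N: False, U: True, P: False, K: False, C: False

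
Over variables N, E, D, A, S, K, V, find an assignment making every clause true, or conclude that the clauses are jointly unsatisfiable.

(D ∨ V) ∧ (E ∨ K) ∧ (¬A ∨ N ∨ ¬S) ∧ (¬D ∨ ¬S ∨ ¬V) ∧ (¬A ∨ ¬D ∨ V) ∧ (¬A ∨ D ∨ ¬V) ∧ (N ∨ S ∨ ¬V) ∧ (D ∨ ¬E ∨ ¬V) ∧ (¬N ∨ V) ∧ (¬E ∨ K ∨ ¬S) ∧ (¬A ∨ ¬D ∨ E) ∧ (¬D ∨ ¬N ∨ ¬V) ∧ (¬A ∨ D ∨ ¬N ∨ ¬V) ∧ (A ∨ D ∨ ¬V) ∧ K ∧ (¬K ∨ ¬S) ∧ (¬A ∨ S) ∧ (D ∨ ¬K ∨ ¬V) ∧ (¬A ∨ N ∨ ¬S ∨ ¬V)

N = False, E = True, D = True, A = False, S = False, K = True, V = False

Unit clause (K) forces K = True.
In (¬K ∨ ¬S) only ¬S is left, so S = False.
In (¬A ∨ S) only ¬A is left, so A = False.
Try N = True:
  (¬N ∨ V) forces V = True.
  (¬D ∨ ¬N ∨ ¬V) forces D = False.
  clause (A ∨ D ∨ ¬V) is falsified — backtrack.
So N = False.
  then (N ∨ S ∨ ¬V) forces V = False.
  then (D ∨ V) forces D = True.
Set E = True.
All clauses satisfied.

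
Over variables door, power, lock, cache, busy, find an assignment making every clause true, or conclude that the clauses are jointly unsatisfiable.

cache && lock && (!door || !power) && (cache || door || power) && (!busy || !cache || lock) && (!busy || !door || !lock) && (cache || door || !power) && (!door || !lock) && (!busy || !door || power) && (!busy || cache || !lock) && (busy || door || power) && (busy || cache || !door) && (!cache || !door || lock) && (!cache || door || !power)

door = False; power = False; lock = True; cache = True; busy = True

Unit clause (cache) forces cache = True.
Unit clause (lock) forces lock = True.
In (!door || !lock) only !door is left, so door = False.
In (!cache || door || !power) only !power is left, so power = False.
In (busy || door || power) only busy is left, so busy = True.
All clauses satisfied.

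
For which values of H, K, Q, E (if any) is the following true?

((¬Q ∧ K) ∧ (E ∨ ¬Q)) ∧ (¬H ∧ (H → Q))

H = False, K = True, Q = False, E = True

  (¬Q ∧ K) ∧ (E ∨ ¬Q) = True
    ¬Q ∧ K = True
      ¬Q = True
    E ∨ ¬Q = True
      ¬Q = True
  ¬H ∧ (H → Q) = True
    ¬H = True
    H → Q = True
Both conjuncts True, so the formula holds.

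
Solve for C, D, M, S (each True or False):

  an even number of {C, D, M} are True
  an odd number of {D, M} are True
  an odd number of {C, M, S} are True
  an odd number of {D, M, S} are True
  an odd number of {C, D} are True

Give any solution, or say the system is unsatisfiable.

Unsatisfiable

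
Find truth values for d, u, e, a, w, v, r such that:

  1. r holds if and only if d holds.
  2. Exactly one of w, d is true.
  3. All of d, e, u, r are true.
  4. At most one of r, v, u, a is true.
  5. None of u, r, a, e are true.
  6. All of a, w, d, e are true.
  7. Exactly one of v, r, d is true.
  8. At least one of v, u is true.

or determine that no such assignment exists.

No satisfying assignment exists.

Case u = True:
  Constraint (5) is violated (u=T) — contradiction.
Case u = False:
  Constraint (3) is violated (u=F) — contradiction.
Both cases fail — unsatisfiable.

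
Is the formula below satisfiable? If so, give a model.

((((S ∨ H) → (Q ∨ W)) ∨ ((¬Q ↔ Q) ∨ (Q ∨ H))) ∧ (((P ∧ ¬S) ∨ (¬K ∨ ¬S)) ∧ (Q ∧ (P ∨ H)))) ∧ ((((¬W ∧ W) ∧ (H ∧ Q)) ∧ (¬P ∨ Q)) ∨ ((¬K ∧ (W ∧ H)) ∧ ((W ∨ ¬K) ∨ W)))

K: False; W: True; S: True; P: False; Q: True; H: True

  (((S ∨ H) → (Q ∨ W)) ∨ ((¬Q ↔ Q) ∨ (Q ∨ H))) ∧ (((P ∧ ¬S) ∨ (¬K ∨ ¬S)) ∧ (Q ∧ (P ∨ H))) = True
    ((S ∨ H) → (Q ∨ W)) ∨ ((¬Q ↔ Q) ∨ (Q ∨ H)) = True
      (S ∨ H) → (Q ∨ W) = True
        S ∨ H = True
        Q ∨ W = True
      (¬Q ↔ Q) ∨ (Q ∨ H) = True
        ¬Q ↔ Q = False
          ¬Q = False
        Q ∨ H = True
    ((P ∧ ¬S) ∨ (¬K ∨ ¬S)) ∧ (Q ∧ (P ∨ H)) = True
      (P ∧ ¬S) ∨ (¬K ∨ ¬S) = True
        P ∧ ¬S = False
          ¬S = False
        ¬K ∨ ¬S = True
          ¬K = True
          ¬S = False
      Q ∧ (P ∨ H) = True
        P ∨ H = True
  (((¬W ∧ W) ∧ (H ∧ Q)) ∧ (¬P ∨ Q)) ∨ ((¬K ∧ (W ∧ H)) ∧ ((W ∨ ¬K) ∨ W)) = True
    ((¬W ∧ W) ∧ (H ∧ Q)) ∧ (¬P ∨ Q) = False
      (¬W ∧ W) ∧ (H ∧ Q) = False
        ¬W ∧ W = False
          ¬W = False
        H ∧ Q = True
      ¬P ∨ Q = True
        ¬P = True
    (¬K ∧ (W ∧ H)) ∧ ((W ∨ ¬K) ∨ W) = True
      ¬K ∧ (W ∧ H) = True
        ¬K = True
        W ∧ H = True
      (W ∨ ¬K) ∨ W = True
        W ∨ ¬K = True
          ¬K = True
Both conjuncts True, so the formula holds.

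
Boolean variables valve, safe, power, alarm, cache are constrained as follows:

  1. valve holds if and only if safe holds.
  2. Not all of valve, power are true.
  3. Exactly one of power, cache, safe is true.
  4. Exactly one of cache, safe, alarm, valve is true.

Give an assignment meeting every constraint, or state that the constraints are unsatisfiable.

valve = False, safe = False, power = False, alarm = False, cache = True

  (1) valve=F, safe=F — same ✓
  (2) {valve, power}: 0/2 true — not all ✓
  (3) {power, cache, safe}: 1 true — exactly one ✓
  (4) {cache, safe, alarm, valve}: 1 true — exactly one ✓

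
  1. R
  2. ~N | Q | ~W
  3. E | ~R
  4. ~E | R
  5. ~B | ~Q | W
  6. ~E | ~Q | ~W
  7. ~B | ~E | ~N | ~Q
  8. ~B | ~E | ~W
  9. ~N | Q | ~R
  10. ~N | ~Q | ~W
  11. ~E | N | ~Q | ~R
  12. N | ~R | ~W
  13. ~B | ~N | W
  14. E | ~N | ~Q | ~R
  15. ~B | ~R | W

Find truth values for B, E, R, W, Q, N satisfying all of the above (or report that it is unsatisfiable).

B=F, E=T, R=T, W=F, Q=T, N=T

Unit clause (R) forces R = True.
In (E | ~R) only E is left, so E = True.
Try B = True:
  (~B | ~E | ~W) forces W = False.
  clause (~B | ~R | W) is falsified — backtrack.
So B = False.
Try W = True:
  (~E | ~Q | ~W) forces Q = False.
  (~N | Q | ~W) forces N = False.
  clause (N | ~R | ~W) is falsified — backtrack.
So W = False.
Set Q = True.
  then (~E | N | ~Q | ~R) forces N = True.
All clauses satisfied.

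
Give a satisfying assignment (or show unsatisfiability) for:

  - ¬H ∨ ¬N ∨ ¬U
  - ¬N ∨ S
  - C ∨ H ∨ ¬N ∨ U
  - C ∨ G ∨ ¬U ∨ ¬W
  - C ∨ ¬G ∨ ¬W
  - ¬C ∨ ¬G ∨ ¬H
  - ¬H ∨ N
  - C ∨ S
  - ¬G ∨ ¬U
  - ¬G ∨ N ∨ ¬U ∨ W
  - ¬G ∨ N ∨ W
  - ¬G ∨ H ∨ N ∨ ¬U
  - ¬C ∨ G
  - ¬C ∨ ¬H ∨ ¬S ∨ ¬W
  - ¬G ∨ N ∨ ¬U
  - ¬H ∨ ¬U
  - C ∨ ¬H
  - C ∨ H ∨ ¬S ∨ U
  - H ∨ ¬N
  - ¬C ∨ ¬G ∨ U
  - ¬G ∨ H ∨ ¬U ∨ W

Set W = False.
Try S = False:
  (¬N ∨ S) forces N = False.
  (¬H ∨ N) forces H = False.
  (C ∨ S) forces C = True.
  (¬G ∨ N ∨ W) forces G = False.
  clause (¬C ∨ G) is falsified — backtrack.
So S = True.
Set G = False.
  then (¬C ∨ G) forces C = False.
  then (C ∨ ¬H) forces H = False.
  then (C ∨ H ∨ ¬S ∨ U) forces U = True.
  then (H ∨ ¬N) forces N = False.
All clauses satisfied.

W: False, S: True, G: False, N: False, C: False, H: False, U: True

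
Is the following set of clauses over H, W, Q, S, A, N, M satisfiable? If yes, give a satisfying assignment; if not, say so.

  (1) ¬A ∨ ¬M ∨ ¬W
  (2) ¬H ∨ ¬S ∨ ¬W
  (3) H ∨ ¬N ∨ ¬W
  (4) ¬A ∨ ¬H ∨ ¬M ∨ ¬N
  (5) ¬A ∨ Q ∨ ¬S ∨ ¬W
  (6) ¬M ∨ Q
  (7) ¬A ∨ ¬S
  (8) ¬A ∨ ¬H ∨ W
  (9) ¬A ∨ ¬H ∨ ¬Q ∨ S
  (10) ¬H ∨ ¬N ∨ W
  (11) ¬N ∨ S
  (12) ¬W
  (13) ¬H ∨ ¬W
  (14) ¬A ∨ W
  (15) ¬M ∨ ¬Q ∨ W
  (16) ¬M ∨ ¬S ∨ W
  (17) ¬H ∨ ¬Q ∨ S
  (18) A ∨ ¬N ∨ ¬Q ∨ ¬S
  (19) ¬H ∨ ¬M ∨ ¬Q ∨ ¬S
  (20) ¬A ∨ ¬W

H = False, W = False, Q = False, S = True, A = False, N = True, M = False

Unit clause (¬W) forces W = False.
In (¬A ∨ W) only ¬A is left, so A = False.
Set H = False.
Set Q = False.
  then (¬M ∨ Q) forces M = False.
Set S = True.
Set N = True.
All clauses satisfied.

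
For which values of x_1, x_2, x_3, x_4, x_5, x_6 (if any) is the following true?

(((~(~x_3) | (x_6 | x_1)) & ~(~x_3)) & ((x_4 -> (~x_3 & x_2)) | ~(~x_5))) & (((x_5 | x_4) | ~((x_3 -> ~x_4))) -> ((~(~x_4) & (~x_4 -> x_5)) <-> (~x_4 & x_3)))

x_1: False, x_2: False, x_3: True, x_4: False, x_5: False, x_6: True

  ((~(~x_3) | (x_6 | x_1)) & ~(~x_3)) & ((x_4 -> (~x_3 & x_2)) | ~(~x_5)) = True
    (~(~x_3) | (x_6 | x_1)) & ~(~x_3) = True
      ~(~x_3) | (x_6 | x_1) = True
        ~(~x_3) = True
          ~x_3 = False
        x_6 | x_1 = True
      ~(~x_3) = True
        ~x_3 = False
    (x_4 -> (~x_3 & x_2)) | ~(~x_5) = True
      x_4 -> (~x_3 & x_2) = True
        ~x_3 & x_2 = False
          ~x_3 = False
      ~(~x_5) = False
        ~x_5 = True
  ((x_5 | x_4) | ~((x_3 -> ~x_4))) -> ((~(~x_4) & (~x_4 -> x_5)) <-> (~x_4 & x_3)) = True
    (x_5 | x_4) | ~((x_3 -> ~x_4)) = False
      x_5 | x_4 = False
      ~((x_3 -> ~x_4)) = False
        x_3 -> ~x_4 = True
          ~x_4 = True
    (~(~x_4) & (~x_4 -> x_5)) <-> (~x_4 & x_3) = False
      ~(~x_4) & (~x_4 -> x_5) = False
        ~(~x_4) = False
          ~x_4 = True
        ~x_4 -> x_5 = False
          ~x_4 = True
      ~x_4 & x_3 = True
        ~x_4 = True
Both conjuncts True, so the formula holds.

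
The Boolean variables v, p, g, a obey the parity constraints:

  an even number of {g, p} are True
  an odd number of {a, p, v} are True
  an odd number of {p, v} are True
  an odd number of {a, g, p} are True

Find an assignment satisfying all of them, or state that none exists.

No satisfying assignment exists.

Adding constraints 1, 2, 3, 4 mod 2: every variable appears an even number of times on the left, so the left side is 0.
But the right sides sum to 1 (mod 2). 0 ≠ 1 — the system is inconsistent.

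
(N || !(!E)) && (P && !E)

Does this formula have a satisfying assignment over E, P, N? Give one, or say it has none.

E: False; P: True; N: True

  N || !(!E) = True
    !(!E) = False
      !E = True
  P && !E = True
    !E = True
Both conjuncts True, so the formula holds.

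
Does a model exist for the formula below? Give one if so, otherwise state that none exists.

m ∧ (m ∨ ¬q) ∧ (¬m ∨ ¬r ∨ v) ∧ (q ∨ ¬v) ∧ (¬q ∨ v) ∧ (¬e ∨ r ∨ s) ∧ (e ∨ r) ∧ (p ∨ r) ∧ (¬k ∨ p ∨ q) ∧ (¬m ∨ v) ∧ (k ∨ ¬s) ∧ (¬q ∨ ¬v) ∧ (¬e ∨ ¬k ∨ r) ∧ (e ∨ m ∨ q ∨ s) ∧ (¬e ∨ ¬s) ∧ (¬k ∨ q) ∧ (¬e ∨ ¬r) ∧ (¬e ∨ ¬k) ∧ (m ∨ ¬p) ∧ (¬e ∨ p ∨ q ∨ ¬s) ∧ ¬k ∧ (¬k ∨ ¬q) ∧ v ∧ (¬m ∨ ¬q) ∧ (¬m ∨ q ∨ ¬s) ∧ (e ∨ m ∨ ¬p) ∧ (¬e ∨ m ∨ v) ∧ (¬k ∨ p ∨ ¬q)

UNSATISFIABLE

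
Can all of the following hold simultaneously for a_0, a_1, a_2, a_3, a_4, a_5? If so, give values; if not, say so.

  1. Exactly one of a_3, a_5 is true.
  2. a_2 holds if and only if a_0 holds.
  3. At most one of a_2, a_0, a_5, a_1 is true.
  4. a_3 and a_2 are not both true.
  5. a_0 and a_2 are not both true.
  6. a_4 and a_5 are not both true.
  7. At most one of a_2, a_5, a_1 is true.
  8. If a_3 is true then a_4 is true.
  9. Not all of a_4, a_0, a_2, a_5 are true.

a_0=F; a_1=F; a_2=F; a_3=T; a_4=T; a_5=F

  (1) {a_3, a_5}: 1 true — exactly one ✓
  (2) a_2=F, a_0=F — same ✓
  (3) {a_2, a_0, a_5, a_1}: 0 true — at most one ✓
  (4) a_3=T, a_2=F — not both ✓
  (5) a_0=F, a_2=F — not both ✓
  (6) a_4=T, a_5=F — not both ✓
  (7) {a_2, a_5, a_1}: 0 true — at most one ✓
  (8) a_3=T ⇒ a_4: T ✓
  (9) {a_4, a_0, a_2, a_5}: 1/4 true — not all ✓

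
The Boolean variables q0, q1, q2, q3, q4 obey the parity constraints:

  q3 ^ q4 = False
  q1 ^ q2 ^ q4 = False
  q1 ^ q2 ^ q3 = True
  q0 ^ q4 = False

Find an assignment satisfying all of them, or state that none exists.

Unsatisfiable — no assignment works.

Adding constraints 1, 2, 3 mod 2: every variable appears an even number of times on the left, so the left side is 0.
But the right sides sum to 1 (mod 2). 0 ≠ 1 — the system is inconsistent.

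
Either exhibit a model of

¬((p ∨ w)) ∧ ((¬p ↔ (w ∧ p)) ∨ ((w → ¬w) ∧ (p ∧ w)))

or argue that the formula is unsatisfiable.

Unsatisfiable

Case p = True: the conjunct ¬((p ∨ w)) becomes ¬((True ∨ w)) = False.
Case p = False: the conjunct (¬p ↔ (w ∧ p)) ∨ ((w → ¬w) ∧ (p ∧ w)) becomes (True ↔ False) ∨ ((w → ¬w) ∧ False) = False.
Both cases fail — unsatisfiable.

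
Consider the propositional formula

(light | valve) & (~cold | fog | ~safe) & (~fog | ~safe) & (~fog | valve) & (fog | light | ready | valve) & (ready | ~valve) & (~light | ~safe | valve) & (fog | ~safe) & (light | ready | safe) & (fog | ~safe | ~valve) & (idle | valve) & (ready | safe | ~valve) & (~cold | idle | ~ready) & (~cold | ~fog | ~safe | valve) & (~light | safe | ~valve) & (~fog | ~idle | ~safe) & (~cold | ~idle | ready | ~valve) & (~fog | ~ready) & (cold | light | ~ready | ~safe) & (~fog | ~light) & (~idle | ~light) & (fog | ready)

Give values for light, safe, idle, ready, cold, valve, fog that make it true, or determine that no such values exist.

light: False, safe: False, idle: True, ready: True, cold: False, valve: True, fog: False

Try light = True:
  (~fog | ~light) forces fog = False.
  (fog | ~safe) forces safe = False.
  (~light | safe | ~valve) forces valve = False.
  (idle | valve) forces idle = True.
  clause (~idle | ~light) is falsified — backtrack.
So light = False.
  then (light | valve) forces valve = True.
  then (ready | ~valve) forces ready = True.
  then (~fog | ~ready) forces fog = False.
  then (fog | ~safe) forces safe = False.
Set idle = True.
Set cold = False.
All clauses satisfied.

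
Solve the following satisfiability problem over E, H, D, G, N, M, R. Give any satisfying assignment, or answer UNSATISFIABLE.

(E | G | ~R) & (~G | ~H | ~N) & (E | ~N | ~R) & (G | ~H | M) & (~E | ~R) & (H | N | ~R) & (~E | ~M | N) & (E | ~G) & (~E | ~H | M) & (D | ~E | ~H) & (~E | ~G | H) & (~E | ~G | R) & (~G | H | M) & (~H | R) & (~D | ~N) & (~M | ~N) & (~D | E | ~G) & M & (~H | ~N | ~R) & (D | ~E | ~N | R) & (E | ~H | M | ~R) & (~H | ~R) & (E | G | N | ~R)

E = False, H = False, D = False, G = False, N = False, M = True, R = False

Unit clause (M) forces M = True.
In (~M | ~N) only ~N is left, so N = False.
In (~E | ~M | N) only ~E is left, so E = False.
In (E | ~G) only ~G is left, so G = False.
In (E | G | N | ~R) only ~R is left, so R = False.
In (~H | R) only ~H is left, so H = False.
Set D = False.
All clauses satisfied.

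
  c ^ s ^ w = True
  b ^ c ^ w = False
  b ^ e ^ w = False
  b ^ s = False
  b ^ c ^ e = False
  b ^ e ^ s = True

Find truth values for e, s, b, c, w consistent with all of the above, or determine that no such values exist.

Adding constraints 1, 2, 4 mod 2: every variable appears an even number of times on the left, so the left side is 0.
But the right sides sum to 1 (mod 2). 0 ≠ 1 — the system is inconsistent.

Unsatisfiable — no assignment works.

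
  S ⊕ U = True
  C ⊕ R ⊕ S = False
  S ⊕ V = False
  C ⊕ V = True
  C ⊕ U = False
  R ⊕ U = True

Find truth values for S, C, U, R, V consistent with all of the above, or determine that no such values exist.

S=T, C=F, U=F, R=T, V=T

S ⊕ U = T ⊕ F = True ✓
C ⊕ R ⊕ S = F ⊕ T ⊕ T = False ✓
S ⊕ V = T ⊕ T = False ✓
C ⊕ V = F ⊕ T = True ✓
C ⊕ U = F ⊕ F = False ✓
R ⊕ U = T ⊕ F = True ✓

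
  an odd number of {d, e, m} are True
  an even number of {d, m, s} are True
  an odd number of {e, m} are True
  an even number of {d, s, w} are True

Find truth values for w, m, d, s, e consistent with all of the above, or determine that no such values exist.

w=F, m=F, d=F, s=F, e=T

{d, e, m}: 1 true → odd ✓
{d, m, s}: 0 true → even ✓
{e, m}: 1 true → odd ✓
{d, s, w}: 0 true → even ✓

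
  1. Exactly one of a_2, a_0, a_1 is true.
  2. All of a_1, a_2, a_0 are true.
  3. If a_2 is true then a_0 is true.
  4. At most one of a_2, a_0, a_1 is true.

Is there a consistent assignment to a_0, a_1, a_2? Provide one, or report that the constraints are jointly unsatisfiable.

Case a_0 = True:
  (1) with a_0=T forces a_2 = False.
  Constraint (2) is violated (a_2=F) — contradiction.
Case a_0 = False:
  Constraint (2) is violated (a_0=F) — contradiction.
Both cases fail — unsatisfiable.

UNSATISFIABLE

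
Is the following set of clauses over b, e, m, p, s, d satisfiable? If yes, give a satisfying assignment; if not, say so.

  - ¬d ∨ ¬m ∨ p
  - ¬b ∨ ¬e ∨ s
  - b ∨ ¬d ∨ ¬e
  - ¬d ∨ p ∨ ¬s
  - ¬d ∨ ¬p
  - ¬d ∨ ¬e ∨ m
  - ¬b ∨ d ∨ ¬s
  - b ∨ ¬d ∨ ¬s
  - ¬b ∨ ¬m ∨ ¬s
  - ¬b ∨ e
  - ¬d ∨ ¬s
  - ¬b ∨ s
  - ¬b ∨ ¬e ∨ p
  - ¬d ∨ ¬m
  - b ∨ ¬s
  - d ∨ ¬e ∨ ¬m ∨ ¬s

b = False; e = False; m = False; p = False; s = False; d = True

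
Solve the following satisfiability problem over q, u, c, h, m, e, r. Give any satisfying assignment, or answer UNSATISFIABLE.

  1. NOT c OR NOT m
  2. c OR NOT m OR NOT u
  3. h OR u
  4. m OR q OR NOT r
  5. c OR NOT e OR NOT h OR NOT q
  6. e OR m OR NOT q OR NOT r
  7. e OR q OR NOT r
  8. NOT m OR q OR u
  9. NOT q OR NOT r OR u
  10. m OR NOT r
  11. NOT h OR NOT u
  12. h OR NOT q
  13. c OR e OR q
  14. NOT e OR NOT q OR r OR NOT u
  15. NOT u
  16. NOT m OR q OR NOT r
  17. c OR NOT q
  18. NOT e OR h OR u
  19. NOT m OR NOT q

q: False; u: False; c: True; h: True; m: False; e: True; r: False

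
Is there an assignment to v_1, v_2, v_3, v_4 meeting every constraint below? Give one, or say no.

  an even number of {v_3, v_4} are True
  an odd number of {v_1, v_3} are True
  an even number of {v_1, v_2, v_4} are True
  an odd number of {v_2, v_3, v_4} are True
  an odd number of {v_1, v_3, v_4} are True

v_1: True; v_2: True; v_3: False; v_4: False

{v_3, v_4}: 0 true → even ✓
{v_1, v_3}: 1 true → odd ✓
{v_1, v_2, v_4}: 2 true → even ✓
{v_2, v_3, v_4}: 1 true → odd ✓
{v_1, v_3, v_4}: 1 true → odd ✓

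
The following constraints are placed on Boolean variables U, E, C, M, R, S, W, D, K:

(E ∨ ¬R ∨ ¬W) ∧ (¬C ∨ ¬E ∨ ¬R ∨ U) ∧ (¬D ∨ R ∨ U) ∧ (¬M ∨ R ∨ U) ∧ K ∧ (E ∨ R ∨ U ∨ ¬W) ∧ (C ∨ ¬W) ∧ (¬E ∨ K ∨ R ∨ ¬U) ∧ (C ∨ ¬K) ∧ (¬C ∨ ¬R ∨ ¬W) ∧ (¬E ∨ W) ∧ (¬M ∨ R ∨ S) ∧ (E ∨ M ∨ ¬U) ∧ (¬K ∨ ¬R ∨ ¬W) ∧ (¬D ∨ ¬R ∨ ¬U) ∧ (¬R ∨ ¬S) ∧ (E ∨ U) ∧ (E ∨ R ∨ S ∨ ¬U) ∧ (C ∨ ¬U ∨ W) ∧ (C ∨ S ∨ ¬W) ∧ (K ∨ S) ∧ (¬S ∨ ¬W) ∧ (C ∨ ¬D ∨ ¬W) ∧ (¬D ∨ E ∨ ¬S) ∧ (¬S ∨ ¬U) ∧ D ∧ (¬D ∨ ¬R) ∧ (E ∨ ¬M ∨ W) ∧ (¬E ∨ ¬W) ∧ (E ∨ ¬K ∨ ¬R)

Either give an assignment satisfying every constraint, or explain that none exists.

Case D = True:
  (K) forces K = True.
  (C ∨ ¬K) forces C = True.
  (¬D ∨ ¬R) forces R = False.
  (¬D ∨ R ∨ U) forces U = True.
  (¬S ∨ ¬U) forces S = False.
  (¬M ∨ R ∨ S) forces M = False.
  (E ∨ M ∨ ¬U) forces E = True.
  (¬E ∨ W) forces W = True.
  Clause (¬E ∨ ¬W) is falsified — contradiction.
Case D = False:
  Clause (D) is falsified — contradiction.
Both cases fail, so the formula is unsatisfiable.

Unsatisfiable — no assignment works.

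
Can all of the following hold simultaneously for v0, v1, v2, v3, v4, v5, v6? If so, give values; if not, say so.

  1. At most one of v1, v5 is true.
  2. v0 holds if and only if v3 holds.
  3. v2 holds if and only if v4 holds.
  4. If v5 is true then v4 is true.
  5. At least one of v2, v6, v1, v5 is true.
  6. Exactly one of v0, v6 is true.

v0 = True; v1 = True; v2 = False; v3 = True; v4 = False; v5 = False; v6 = False

  (1) {v1, v5}: 1 true — at most one ✓
  (2) v0=T, v3=T — same ✓
  (3) v2=F, v4=F — same ✓
  (4) v5=F ⇒ v4: vacuous ✓
  (5) {v2, v6, v1, v5}: 1 true — at least one ✓
  (6) {v0, v6}: 1 true — exactly one ✓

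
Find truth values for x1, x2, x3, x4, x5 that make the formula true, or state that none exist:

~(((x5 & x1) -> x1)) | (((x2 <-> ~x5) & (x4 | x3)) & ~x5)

x1 = True; x2 = True; x3 = True; x4 = False; x5 = False

  ~(((x5 & x1) -> x1)) | (((x2 <-> ~x5) & (x4 | x3)) & ~x5) = True
    ~(((x5 & x1) -> x1)) = False
      (x5 & x1) -> x1 = True
        x5 & x1 = False
    ((x2 <-> ~x5) & (x4 | x3)) & ~x5 = True
      (x2 <-> ~x5) & (x4 | x3) = True
        x2 <-> ~x5 = True
          ~x5 = True
        x4 | x3 = True
      ~x5 = True
The formula evaluates to True.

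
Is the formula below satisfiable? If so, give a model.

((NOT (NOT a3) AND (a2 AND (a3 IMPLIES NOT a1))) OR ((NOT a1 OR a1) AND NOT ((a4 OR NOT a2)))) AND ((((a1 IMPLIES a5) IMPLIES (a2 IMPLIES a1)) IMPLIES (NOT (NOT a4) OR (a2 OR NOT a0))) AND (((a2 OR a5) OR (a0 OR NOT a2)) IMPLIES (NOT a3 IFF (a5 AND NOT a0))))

a0 = False; a1 = True; a2 = True; a3 = False; a4 = False; a5 = True

  (NOT (NOT a3) AND (a2 AND (a3 IMPLIES NOT a1))) OR ((NOT a1 OR a1) AND NOT ((a4 OR NOT a2))) = True
    NOT (NOT a3) AND (a2 AND (a3 IMPLIES NOT a1)) = False
      NOT (NOT a3) = False
        NOT a3 = True
      a2 AND (a3 IMPLIES NOT a1) = True
        a3 IMPLIES NOT a1 = True
          NOT a1 = False
    (NOT a1 OR a1) AND NOT ((a4 OR NOT a2)) = True
      NOT a1 OR a1 = True
        NOT a1 = False
      NOT ((a4 OR NOT a2)) = True
        a4 OR NOT a2 = False
          NOT a2 = False
  (((a1 IMPLIES a5) IMPLIES (a2 IMPLIES a1)) IMPLIES (NOT (NOT a4) OR (a2 OR NOT a0))) AND (((a2 OR a5) OR (a0 OR NOT a2)) IMPLIES (NOT a3 IFF (a5 AND NOT a0))) = True
    ((a1 IMPLIES a5) IMPLIES (a2 IMPLIES a1)) IMPLIES (NOT (NOT a4) OR (a2 OR NOT a0)) = True
      (a1 IMPLIES a5) IMPLIES (a2 IMPLIES a1) = True
        a1 IMPLIES a5 = True
        a2 IMPLIES a1 = True
      NOT (NOT a4) OR (a2 OR NOT a0) = True
        NOT (NOT a4) = False
          NOT a4 = True
        a2 OR NOT a0 = True
          NOT a0 = True
    ((a2 OR a5) OR (a0 OR NOT a2)) IMPLIES (NOT a3 IFF (a5 AND NOT a0)) = True
      (a2 OR a5) OR (a0 OR NOT a2) = True
        a2 OR a5 = True
        a0 OR NOT a2 = False
          NOT a2 = False
      NOT a3 IFF (a5 AND NOT a0) = True
        NOT a3 = True
        a5 AND NOT a0 = True
          NOT a0 = True
Both conjuncts True, so the formula holds.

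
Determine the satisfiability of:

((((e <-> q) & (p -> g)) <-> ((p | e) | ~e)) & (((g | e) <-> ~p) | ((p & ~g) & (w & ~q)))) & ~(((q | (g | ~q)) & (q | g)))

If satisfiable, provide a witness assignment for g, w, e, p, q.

No satisfying assignment exists.

Case q = True: the conjunct ~(((q | (g | ~q)) & (q | g))) becomes ~((True & True)) = False.
Case q = False: the formula simplifies to (((~e & (p -> g)) <-> ((p | e) | ~e)) & (((g | e) <-> ~p) | ((p & ~g) & w))) & ~g.
  e = True: the conjunct (~e & (p -> g)) <-> ((p | e) | ~e) becomes (False & (p -> g)) <-> (True | False) = False.
  e = False: simplifies to ((p -> g) & ((g <-> ~p) | ((p & ~g) & w))) & ~g.
    g = True: the conjunct ~g is False.
    g = False: simplifies to ~p & (p | (p & w)).
      p = True: the conjunct ~p is False.
      p = False: the conjunct p | (p & w) becomes False | (False & w) = False.
Both cases fail — unsatisfiable.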